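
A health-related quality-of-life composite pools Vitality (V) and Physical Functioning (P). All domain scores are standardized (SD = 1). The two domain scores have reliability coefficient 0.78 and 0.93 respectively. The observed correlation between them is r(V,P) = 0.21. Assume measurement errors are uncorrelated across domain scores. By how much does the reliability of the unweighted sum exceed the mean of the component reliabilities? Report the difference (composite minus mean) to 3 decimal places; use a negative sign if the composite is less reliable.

Var(sum) = 2 + 0.42 = 2.42; true-score variance = 1.71 + 0.42 = 2.13; composite reliability = 0.8802.
Mean component reliability = 0.8550.
Difference = 0.8802 − 0.8550 = 0.025.

0.025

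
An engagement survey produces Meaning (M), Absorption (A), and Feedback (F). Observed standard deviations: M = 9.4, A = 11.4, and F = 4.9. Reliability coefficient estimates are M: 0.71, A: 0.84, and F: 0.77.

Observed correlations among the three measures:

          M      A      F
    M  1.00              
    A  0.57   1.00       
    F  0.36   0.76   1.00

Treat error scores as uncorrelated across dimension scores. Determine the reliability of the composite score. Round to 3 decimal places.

Var(M+A+F) = 9.4² + 11.4² + 4.9² + 2·[9.4·11.4·0.57 + 9.4·4.9·0.36 + 11.4·4.9·0.76] = 242.33 + 240.233 = 482.563.
Under uncorrelated errors the observed covariances equal the true-score covariances, so only the own-variance terms attenuate.
True-score variance = [9.4²·0.71 + 11.4²·0.84 + 4.9²·0.77] + 240.233 = 190.39 + 240.233 = 430.623.
Reliability = 430.623 / 482.563 = 0.892.

0.892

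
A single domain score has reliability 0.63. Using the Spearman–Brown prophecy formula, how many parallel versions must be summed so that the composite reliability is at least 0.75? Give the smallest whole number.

k ≥ ρ*(1−ρ₁)/(ρ₁(1−ρ*)) = 0.75·0.37 / (0.63·0.25) = 1.762.
Smallest integer k = 2.

2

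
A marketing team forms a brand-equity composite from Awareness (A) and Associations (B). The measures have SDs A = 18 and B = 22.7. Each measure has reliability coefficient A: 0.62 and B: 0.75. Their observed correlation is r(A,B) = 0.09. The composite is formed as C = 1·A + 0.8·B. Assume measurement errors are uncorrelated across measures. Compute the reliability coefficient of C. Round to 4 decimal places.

Var(C) = 18² + 0.8²·22.7² + 2·[0.8·18·22.7·0.09] = 653.786 + 58.8384 = 712.624.
Under uncorrelated errors the observed covariances equal the true-score covariances, so only the own-variance terms attenuate.
True-score variance = [18²·0.62 + 0.8²·22.7²·0.75] + 58.8384 = 448.219 + 58.8384 = 507.058.
Reliability = 507.058 / 712.624 = 0.7115.

0.7115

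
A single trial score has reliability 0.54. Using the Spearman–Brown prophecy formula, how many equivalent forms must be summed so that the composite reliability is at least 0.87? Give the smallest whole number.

k ≥ ρ*(1−ρ₁)/(ρ₁(1−ρ*)) = 0.87·0.46 / (0.54·0.13) = 5.701.
Smallest integer k = 6.

6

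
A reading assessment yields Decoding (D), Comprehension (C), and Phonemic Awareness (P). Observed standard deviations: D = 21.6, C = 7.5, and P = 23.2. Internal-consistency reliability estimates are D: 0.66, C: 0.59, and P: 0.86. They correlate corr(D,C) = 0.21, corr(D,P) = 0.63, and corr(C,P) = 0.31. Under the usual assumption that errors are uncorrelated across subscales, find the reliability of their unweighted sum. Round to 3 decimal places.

0.862

Var(D+C+P) = 21.6² + 7.5² + 23.2² + 2·[21.6·7.5·0.21 + 21.6·23.2·0.63 + 7.5·23.2·0.31] = 1061.05 + 807.331 = 1868.38.
Because errors are independent across components, Cov(Tᵢ,Tⱼ) = Cov(Xᵢ,Xⱼ); the off-diagonal part of the true-score variance is the same as above.
True-score variance = [21.6²·0.66 + 7.5²·0.59 + 23.2²·0.86] + 807.331 = 804.004 + 807.331 = 1611.33.
Reliability = 1611.33 / 1868.38 = 0.862.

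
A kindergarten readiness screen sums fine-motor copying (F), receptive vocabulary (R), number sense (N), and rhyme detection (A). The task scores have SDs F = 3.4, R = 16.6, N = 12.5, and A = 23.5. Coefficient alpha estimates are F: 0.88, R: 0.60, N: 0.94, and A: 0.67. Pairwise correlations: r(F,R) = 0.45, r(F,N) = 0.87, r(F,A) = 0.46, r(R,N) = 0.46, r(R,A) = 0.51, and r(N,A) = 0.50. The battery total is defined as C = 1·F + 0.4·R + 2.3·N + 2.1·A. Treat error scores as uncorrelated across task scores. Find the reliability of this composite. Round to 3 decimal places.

Var(C) = 3.4² + 0.4²·16.6² + 2.3²·12.5² + 2.1²·23.5² + 2·[0.4·3.4·16.6·0.45 + 2.3·3.4·12.5·0.87 + 2.1·3.4·23.5·0.46 + 0.92·16.6·12.5·0.46 + 0.84·16.6·23.5·0.51 + 4.83·12.5·23.5·0.50] = 3317.63 + 2273.45 = 5591.08.
With uncorrelated errors the cross-covariances are all true-score covariance, so they carry over unchanged; only the diagonal terms shrink to ρᵢσᵢ².
True-score variance = [3.4²·0.88 + 0.4²·16.6²·0.60 + 2.3²·12.5²·0.94 + 2.1²·23.5²·0.67] + 2273.45 = 2445.33 + 2273.45 = 4718.78.
Reliability = 4718.78 / 5591.08 = 0.844.

0.844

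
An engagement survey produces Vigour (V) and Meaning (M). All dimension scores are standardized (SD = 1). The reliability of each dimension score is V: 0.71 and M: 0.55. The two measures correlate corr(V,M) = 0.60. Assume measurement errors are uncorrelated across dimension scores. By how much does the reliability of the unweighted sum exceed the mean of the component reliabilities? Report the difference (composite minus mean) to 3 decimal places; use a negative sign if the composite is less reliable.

0.139

Var(sum) = 2 + 1.2 = 3.2; true-score variance = 1.26 + 1.2 = 2.46; composite reliability = 0.7687.
Mean component reliability = 0.6300.
Difference = 0.7687 − 0.6300 = 0.139.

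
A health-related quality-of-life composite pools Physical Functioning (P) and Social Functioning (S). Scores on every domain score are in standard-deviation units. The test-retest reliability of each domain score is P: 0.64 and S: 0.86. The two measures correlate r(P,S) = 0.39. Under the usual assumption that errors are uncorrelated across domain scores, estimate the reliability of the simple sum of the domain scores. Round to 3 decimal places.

Var(P+S) = 2 + 2·[0.39] = 2 + 0.78 = 2.78.
Because errors are independent across components, Cov(Tᵢ,Tⱼ) = Cov(Xᵢ,Xⱼ); the off-diagonal part of the true-score variance is the same as above.
True-score variance = [0.64 + 0.86] + 0.78 = 1.5 + 0.78 = 2.28.
Reliability = 2.28 / 2.78 = 0.820.

0.820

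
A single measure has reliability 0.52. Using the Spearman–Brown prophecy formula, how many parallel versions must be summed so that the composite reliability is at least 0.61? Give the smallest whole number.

k ≥ ρ*(1−ρ₁)/(ρ₁(1−ρ*)) = 0.61·0.48 / (0.52·0.39) = 1.444.
Smallest integer k = 2.

2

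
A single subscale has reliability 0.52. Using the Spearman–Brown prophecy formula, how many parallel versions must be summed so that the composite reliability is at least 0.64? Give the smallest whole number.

k ≥ ρ*(1−ρ₁)/(ρ₁(1−ρ*)) = 0.64·0.48 / (0.52·0.36) = 1.641.
Smallest integer k = 2.

2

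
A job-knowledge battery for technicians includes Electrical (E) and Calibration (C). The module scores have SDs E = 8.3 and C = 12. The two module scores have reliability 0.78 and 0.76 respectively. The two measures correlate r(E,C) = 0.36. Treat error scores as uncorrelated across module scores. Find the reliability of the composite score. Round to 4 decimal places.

Var(E+C) = 8.3² + 12² + 2·[8.3·12·0.36] = 212.89 + 71.712 = 284.602.
Under uncorrelated errors the observed covariances equal the true-score covariances, so only the own-variance terms attenuate.
True-score variance = [8.3²·0.78 + 12²·0.76] + 71.712 = 163.174 + 71.712 = 234.886.
Reliability = 234.886 / 284.602 = 0.8253.

0.8253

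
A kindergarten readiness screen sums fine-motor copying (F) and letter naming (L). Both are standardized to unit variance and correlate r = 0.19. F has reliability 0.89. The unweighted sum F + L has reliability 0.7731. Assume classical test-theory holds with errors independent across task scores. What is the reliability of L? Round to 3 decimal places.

Var(F+L) = 2 + 2·0.19 = 2.380.
True-score variance = ρ_F + ρ_L + 2·0.19, so 0.7731 = (0.89 + ρ_L + 0.38) / 2.380.
ρ_L = 0.7731·2.380 − 0.89 − 0.38 = 0.570.

0.570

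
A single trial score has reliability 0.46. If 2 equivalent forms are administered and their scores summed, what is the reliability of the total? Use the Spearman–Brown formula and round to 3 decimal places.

ρ_k = kρ / (1 + (k−1)ρ) = 2·0.46 / (1 + 1·0.46) = 0.920 / 1.460 = 0.630.

0.630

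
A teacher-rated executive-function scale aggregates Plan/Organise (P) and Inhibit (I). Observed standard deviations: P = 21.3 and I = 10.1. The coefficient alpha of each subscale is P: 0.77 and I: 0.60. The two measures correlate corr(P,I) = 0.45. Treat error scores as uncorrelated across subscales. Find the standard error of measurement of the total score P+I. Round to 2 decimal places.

Var(total) = 555.7 + 193.617 = 749.317.
True-score variance = 410.547 + 193.617 = 604.164, so reliability = 0.8063.
Error variance = 749.317 − 604.164 = 145.153; SEM = √145.153 = 12.05.

12.05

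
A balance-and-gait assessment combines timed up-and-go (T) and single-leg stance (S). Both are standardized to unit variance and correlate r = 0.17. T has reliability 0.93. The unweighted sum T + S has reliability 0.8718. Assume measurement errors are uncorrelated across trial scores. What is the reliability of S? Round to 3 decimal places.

0.770

Var(T+S) = 2 + 2·0.17 = 2.340.
True-score variance = ρ_T + ρ_S + 2·0.17, so 0.8718 = (0.93 + ρ_S + 0.34) / 2.340.
ρ_S = 0.8718·2.340 − 0.93 − 0.34 = 0.770.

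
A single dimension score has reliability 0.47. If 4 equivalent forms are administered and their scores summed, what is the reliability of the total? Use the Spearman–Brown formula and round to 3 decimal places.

ρ_k = kρ / (1 + (k−1)ρ) = 4·0.47 / (1 + 3·0.47) = 1.880 / 2.410 = 0.780.

0.780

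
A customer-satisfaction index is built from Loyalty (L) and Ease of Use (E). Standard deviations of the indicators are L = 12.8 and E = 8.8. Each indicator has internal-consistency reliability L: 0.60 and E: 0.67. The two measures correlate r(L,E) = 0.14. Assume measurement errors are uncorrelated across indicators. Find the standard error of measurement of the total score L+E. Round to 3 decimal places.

9.544

Var(total) = 241.28 + 31.5392 = 272.819.
True-score variance = 150.189 + 31.5392 = 181.728, so reliability = 0.6661.
Error variance = 272.819 − 181.728 = 91.0912; SEM = √91.0912 = 9.544.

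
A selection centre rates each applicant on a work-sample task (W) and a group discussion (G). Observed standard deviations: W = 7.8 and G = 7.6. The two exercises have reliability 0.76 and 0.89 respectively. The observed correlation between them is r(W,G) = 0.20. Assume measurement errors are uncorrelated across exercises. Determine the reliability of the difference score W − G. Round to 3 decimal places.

0.779

Var(W−G) = 7.8² + 7.6² − 2·7.8·7.6·0.20 = 118.6 − 23.712 = 94.888.
With uncorrelated errors the cross-covariances are all true-score covariance, so they carry over unchanged; only the diagonal terms shrink to ρᵢσᵢ².
True-score variance = [7.8²·0.76 + 7.6²·0.89] − 23.712 = 97.6448 − 23.712 = 73.9328.
Reliability = 73.9328 / 94.888 = 0.779.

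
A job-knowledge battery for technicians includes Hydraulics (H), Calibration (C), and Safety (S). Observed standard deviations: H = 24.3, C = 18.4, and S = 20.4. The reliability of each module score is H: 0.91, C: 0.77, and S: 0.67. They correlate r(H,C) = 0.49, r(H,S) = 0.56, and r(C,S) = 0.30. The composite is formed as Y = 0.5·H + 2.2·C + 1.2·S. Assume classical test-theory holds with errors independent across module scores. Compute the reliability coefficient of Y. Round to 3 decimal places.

0.845

Var(Y) = 0.5²·24.3² + 2.2²·18.4² + 1.2²·20.4² + 2·[1.1·24.3·18.4·0.49 + 0.6·24.3·20.4·0.56 + 2.64·18.4·20.4·0.30] = 2385.52 + 1409.69 = 3795.21.
With uncorrelated errors the cross-covariances are all true-score covariance, so they carry over unchanged; only the diagonal terms shrink to ρᵢσᵢ².
True-score variance = [0.5²·24.3²·0.91 + 2.2²·18.4²·0.77 + 1.2²·20.4²·0.67] + 1409.69 = 1797.59 + 1409.69 = 3207.28.
Reliability = 3207.28 / 3795.21 = 0.845.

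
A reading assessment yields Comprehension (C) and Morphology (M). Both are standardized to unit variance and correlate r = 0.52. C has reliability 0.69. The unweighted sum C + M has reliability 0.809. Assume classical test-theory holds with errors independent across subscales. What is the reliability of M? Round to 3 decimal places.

0.729

Var(C+M) = 2 + 2·0.52 = 3.040.
True-score variance = ρ_C + ρ_M + 2·0.52, so 0.809 = (0.69 + ρ_M + 1.04) / 3.040.
ρ_M = 0.809·3.040 − 0.69 − 1.04 = 0.729.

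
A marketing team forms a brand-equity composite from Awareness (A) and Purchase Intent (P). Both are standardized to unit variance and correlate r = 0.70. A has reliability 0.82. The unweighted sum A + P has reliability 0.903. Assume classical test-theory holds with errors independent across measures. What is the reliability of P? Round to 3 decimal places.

0.850

Var(A+P) = 2 + 2·0.70 = 3.400.
True-score variance = ρ_A + ρ_P + 2·0.70, so 0.903 = (0.82 + ρ_P + 1.40) / 3.400.
ρ_P = 0.903·3.400 − 0.82 − 1.40 = 0.850.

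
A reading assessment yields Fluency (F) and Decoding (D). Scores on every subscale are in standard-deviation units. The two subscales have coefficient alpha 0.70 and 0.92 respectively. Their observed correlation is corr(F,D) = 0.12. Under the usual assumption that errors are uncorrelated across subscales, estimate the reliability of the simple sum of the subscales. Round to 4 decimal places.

0.8304

Var(F+D) = 2 + 2·[0.12] = 2 + 0.24 = 2.24.
Under uncorrelated errors the observed covariances equal the true-score covariances, so only the own-variance terms attenuate.
True-score variance = [0.70 + 0.92] + 0.24 = 1.62 + 0.24 = 1.86.
Reliability = 1.86 / 2.24 = 0.8304.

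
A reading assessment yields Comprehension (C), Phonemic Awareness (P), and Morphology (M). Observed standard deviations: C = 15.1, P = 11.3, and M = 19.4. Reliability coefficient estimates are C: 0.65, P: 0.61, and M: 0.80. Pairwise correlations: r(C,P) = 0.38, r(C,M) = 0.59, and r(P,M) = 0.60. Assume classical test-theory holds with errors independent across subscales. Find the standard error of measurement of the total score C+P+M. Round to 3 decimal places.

Var(total) = 732.06 + 738.412 = 1470.47.
True-score variance = 527.185 + 738.412 = 1265.6, so reliability = 0.8607.
Error variance = 1470.47 − 1265.6 = 204.875; SEM = √204.875 = 14.313.

14.313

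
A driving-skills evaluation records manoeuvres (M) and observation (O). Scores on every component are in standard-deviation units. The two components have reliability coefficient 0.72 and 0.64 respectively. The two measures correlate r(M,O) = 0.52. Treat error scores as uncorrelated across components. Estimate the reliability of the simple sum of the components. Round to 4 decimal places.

Var(M+O) = 2 + 2·[0.52] = 2 + 1.04 = 3.04.
Because errors are independent across components, Cov(Tᵢ,Tⱼ) = Cov(Xᵢ,Xⱼ); the off-diagonal part of the true-score variance is the same as above.
True-score variance = [0.72 + 0.64] + 1.04 = 1.36 + 1.04 = 2.4.
Reliability = 2.4 / 3.04 = 0.7895.

0.7895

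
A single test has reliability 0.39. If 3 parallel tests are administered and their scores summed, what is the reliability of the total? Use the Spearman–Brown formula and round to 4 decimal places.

ρ_k = kρ / (1 + (k−1)ρ) = 3·0.39 / (1 + 2·0.39) = 1.170 / 1.780 = 0.6573.

0.6573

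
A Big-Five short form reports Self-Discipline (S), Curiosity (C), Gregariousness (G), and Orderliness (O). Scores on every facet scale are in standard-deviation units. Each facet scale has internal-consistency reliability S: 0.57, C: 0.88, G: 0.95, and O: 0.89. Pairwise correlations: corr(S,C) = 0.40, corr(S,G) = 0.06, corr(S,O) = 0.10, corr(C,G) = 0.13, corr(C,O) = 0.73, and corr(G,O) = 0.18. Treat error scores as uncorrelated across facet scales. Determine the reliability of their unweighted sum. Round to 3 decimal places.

0.901

Var(S+C+G+O) = 4 + 2·[0.40 + 0.06 + 0.10 + 0.13 + 0.73 + 0.18] = 4 + 3.2 = 7.2.
Under uncorrelated errors the observed covariances equal the true-score covariances, so only the own-variance terms attenuate.
True-score variance = [0.57 + 0.88 + 0.95 + 0.89] + 3.2 = 3.29 + 3.2 = 6.49.
Reliability = 6.49 / 7.2 = 0.901.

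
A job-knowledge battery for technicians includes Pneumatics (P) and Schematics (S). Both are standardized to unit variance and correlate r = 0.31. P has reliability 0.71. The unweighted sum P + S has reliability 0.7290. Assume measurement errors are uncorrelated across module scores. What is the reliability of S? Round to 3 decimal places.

Var(P+S) = 2 + 2·0.31 = 2.620.
True-score variance = ρ_P + ρ_S + 2·0.31, so 0.7290 = (0.71 + ρ_S + 0.62) / 2.620.
ρ_S = 0.7290·2.620 − 0.71 − 0.62 = 0.580.

0.580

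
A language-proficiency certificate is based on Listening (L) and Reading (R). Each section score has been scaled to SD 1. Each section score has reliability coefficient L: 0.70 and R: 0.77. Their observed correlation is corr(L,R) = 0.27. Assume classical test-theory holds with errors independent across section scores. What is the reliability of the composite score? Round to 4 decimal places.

0.7913

Var(L+R) = 2 + 2·[0.27] = 2 + 0.54 = 2.54.
Because errors are independent across components, Cov(Tᵢ,Tⱼ) = Cov(Xᵢ,Xⱼ); the off-diagonal part of the true-score variance is the same as above.
True-score variance = [0.70 + 0.77] + 0.54 = 1.47 + 0.54 = 2.01.
Reliability = 2.01 / 2.54 = 0.7913.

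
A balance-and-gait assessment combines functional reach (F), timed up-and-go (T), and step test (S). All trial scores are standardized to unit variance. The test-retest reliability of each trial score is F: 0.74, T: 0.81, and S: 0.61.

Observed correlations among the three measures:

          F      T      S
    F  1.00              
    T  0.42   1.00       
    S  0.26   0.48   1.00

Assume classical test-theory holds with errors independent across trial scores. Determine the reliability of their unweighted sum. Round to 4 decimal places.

0.8421

Var(F+T+S) = 3 + 2·[0.42 + 0.26 + 0.48] = 3 + 2.32 = 5.32.
With uncorrelated errors the cross-covariances are all true-score covariance, so they carry over unchanged; only the diagonal terms shrink to ρᵢσᵢ².
True-score variance = [0.74 + 0.81 + 0.61] + 2.32 = 2.16 + 2.32 = 4.48.
Reliability = 4.48 / 5.32 = 0.8421.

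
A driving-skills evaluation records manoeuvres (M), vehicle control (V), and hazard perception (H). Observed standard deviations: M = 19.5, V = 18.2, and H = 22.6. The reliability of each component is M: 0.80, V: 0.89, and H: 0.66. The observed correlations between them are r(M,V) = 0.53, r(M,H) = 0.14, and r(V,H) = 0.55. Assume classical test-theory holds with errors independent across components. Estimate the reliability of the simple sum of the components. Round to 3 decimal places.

Var(M+V+H) = 19.5² + 18.2² + 22.6² + 2·[19.5·18.2·0.53 + 19.5·22.6·0.14 + 18.2·22.6·0.55] = 1222.25 + 952.042 = 2174.29.
Because errors are independent across components, Cov(Tᵢ,Tⱼ) = Cov(Xᵢ,Xⱼ); the off-diagonal part of the true-score variance is the same as above.
True-score variance = [19.5²·0.80 + 18.2²·0.89 + 22.6²·0.66] + 952.042 = 936.105 + 952.042 = 1888.15.
Reliability = 1888.15 / 2174.29 = 0.868.

0.868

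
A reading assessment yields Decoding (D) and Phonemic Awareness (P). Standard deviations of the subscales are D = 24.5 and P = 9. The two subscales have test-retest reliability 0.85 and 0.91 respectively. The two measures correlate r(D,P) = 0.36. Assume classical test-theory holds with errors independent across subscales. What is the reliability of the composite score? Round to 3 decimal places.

0.884

Var(D+P) = 24.5² + 9² + 2·[24.5·9·0.36] = 681.25 + 158.76 = 840.01.
Under uncorrelated errors the observed covariances equal the true-score covariances, so only the own-variance terms attenuate.
True-score variance = [24.5²·0.85 + 9²·0.91] + 158.76 = 583.923 + 158.76 = 742.683.
Reliability = 742.683 / 840.01 = 0.884.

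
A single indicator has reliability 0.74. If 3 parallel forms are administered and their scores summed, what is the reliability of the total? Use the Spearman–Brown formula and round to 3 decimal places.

0.895

ρ_k = kρ / (1 + (k−1)ρ) = 3·0.74 / (1 + 2·0.74) = 2.220 / 2.480 = 0.895.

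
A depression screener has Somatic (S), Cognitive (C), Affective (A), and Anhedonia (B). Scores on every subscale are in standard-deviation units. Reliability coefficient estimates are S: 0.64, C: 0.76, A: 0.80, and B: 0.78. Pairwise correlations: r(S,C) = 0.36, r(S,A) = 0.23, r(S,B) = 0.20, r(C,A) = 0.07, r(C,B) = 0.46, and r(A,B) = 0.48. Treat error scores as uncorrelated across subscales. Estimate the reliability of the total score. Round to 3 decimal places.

Var(S+C+A+B) = 4 + 2·[0.36 + 0.23 + 0.20 + 0.07 + 0.46 + 0.48] = 4 + 3.6 = 7.6.
Under uncorrelated errors the observed covariances equal the true-score covariances, so only the own-variance terms attenuate.
True-score variance = [0.64 + 0.76 + 0.80 + 0.78] + 3.6 = 2.98 + 3.6 = 6.58.
Reliability = 6.58 / 7.6 = 0.866.

0.866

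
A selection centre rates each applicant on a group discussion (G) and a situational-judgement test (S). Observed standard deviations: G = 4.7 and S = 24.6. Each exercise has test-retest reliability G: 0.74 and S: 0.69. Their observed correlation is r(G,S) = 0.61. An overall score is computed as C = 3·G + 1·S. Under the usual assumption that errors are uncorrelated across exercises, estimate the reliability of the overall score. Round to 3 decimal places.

Var(C) = 3²·4.7² + 24.6² + 2·[3·4.7·24.6·0.61] = 803.97 + 423.169 = 1227.14.
With uncorrelated errors the cross-covariances are all true-score covariance, so they carry over unchanged; only the diagonal terms shrink to ρᵢσᵢ².
True-score variance = [3²·4.7²·0.74 + 24.6²·0.69] + 423.169 = 564.68 + 423.169 = 987.849.
Reliability = 987.849 / 1227.14 = 0.805.

0.805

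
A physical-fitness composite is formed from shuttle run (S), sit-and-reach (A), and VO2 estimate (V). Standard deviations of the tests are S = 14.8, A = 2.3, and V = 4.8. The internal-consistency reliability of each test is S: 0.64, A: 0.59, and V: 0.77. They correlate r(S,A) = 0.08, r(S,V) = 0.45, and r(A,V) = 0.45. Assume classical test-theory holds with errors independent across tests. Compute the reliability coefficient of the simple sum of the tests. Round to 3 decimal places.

Var(S+A+V) = 14.8² + 2.3² + 4.8² + 2·[14.8·2.3·0.08 + 14.8·4.8·0.45 + 2.3·4.8·0.45] = 247.37 + 79.3184 = 326.688.
Because errors are independent across components, Cov(Tᵢ,Tⱼ) = Cov(Xᵢ,Xⱼ); the off-diagonal part of the true-score variance is the same as above.
True-score variance = [14.8²·0.64 + 2.3²·0.59 + 4.8²·0.77] + 79.3184 = 161.048 + 79.3184 = 240.366.
Reliability = 240.366 / 326.688 = 0.736.

0.736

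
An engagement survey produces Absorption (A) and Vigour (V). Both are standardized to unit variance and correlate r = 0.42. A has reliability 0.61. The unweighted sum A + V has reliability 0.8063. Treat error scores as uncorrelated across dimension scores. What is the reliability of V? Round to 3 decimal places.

Var(A+V) = 2 + 2·0.42 = 2.840.
True-score variance = ρ_A + ρ_V + 2·0.42, so 0.8063 = (0.61 + ρ_V + 0.84) / 2.840.
ρ_V = 0.8063·2.840 − 0.61 − 0.84 = 0.840.

0.840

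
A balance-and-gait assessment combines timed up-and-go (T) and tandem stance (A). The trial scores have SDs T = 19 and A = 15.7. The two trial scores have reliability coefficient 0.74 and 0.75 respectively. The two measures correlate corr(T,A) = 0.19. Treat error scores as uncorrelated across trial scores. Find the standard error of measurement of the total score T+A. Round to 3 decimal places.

12.469

Var(total) = 607.49 + 113.354 = 720.844.
True-score variance = 452.007 + 113.354 = 565.361, so reliability = 0.7843.
Error variance = 720.844 − 565.361 = 155.483; SEM = √155.483 = 12.469.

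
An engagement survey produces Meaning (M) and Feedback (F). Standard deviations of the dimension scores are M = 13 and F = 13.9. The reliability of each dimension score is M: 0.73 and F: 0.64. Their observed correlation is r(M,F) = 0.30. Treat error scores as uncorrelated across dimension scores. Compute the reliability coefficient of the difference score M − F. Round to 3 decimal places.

Var(M−F) = 13² + 13.9² − 2·13·13.9·0.30 = 362.21 − 108.42 = 253.79.
With uncorrelated errors the cross-covariances are all true-score covariance, so they carry over unchanged; only the diagonal terms shrink to ρᵢσᵢ².
True-score variance = [13²·0.73 + 13.9²·0.64] − 108.42 = 247.024 − 108.42 = 138.604.
Reliability = 138.604 / 253.79 = 0.546.

0.546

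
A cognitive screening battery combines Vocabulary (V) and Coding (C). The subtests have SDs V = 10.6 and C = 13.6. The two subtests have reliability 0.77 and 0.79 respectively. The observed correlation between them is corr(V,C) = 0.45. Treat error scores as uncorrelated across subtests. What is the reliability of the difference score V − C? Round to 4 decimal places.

0.6140

Var(V−C) = 10.6² + 13.6² − 2·10.6·13.6·0.45 = 297.32 − 129.744 = 167.576.
With uncorrelated errors the cross-covariances are all true-score covariance, so they carry over unchanged; only the diagonal terms shrink to ρᵢσᵢ².
True-score variance = [10.6²·0.77 + 13.6²·0.79] − 129.744 = 232.636 − 129.744 = 102.892.
Reliability = 102.892 / 167.576 = 0.6140.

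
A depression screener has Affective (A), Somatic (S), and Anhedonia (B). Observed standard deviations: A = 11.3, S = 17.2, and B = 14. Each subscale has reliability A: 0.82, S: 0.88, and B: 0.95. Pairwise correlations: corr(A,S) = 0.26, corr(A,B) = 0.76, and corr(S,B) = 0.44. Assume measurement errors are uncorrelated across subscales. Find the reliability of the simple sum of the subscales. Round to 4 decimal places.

Var(A+S+B) = 11.3² + 17.2² + 14² + 2·[11.3·17.2·0.26 + 11.3·14·0.76 + 17.2·14·0.44] = 619.53 + 553.435 = 1172.97.
Under uncorrelated errors the observed covariances equal the true-score covariances, so only the own-variance terms attenuate.
True-score variance = [11.3²·0.82 + 17.2²·0.88 + 14²·0.95] + 553.435 = 551.245 + 553.435 = 1104.68.
Reliability = 1104.68 / 1172.97 = 0.9418.

0.9418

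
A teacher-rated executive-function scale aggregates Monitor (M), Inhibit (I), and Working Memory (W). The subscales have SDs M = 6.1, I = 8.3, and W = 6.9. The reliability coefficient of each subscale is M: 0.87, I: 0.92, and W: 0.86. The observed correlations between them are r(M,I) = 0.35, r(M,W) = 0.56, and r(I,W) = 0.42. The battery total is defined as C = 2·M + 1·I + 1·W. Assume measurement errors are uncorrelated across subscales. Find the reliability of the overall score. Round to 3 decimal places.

Var(C) = 2²·6.1² + 8.3² + 6.9² + 2·[2·6.1·8.3·0.35 + 2·6.1·6.9·0.56 + 8.3·6.9·0.42] = 265.34 + 213.27 = 478.61.
Under uncorrelated errors the observed covariances equal the true-score covariances, so only the own-variance terms attenuate.
True-score variance = [2²·6.1²·0.87 + 8.3²·0.92 + 6.9²·0.86] + 213.27 = 233.814 + 213.27 = 447.085.
Reliability = 447.085 / 478.61 = 0.934.

0.934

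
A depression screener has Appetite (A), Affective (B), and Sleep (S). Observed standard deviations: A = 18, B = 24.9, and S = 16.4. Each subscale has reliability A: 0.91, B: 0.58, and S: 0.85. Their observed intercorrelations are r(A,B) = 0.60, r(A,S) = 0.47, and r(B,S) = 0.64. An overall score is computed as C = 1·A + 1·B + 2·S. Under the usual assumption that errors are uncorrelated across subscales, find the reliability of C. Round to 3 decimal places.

0.892

Var(C) = 18² + 24.9² + 2²·16.4² + 2·[18·24.9·0.60 + 2·18·16.4·0.47 + 2·24.9·16.4·0.64] = 2019.85 + 2138.22 = 4158.07.
With uncorrelated errors the cross-covariances are all true-score covariance, so they carry over unchanged; only the diagonal terms shrink to ρᵢσᵢ².
True-score variance = [18²·0.91 + 24.9²·0.58 + 2²·16.4²·0.85] + 2138.22 = 1568.91 + 2138.22 = 3707.13.
Reliability = 3707.13 / 4158.07 = 0.892.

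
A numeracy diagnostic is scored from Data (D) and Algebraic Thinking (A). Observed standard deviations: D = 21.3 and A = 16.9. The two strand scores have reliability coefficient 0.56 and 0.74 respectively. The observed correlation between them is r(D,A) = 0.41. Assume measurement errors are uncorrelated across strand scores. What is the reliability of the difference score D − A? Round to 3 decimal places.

0.383

Var(D−A) = 21.3² + 16.9² − 2·21.3·16.9·0.41 = 739.3 − 295.175 = 444.125.
Under uncorrelated errors the observed covariances equal the true-score covariances, so only the own-variance terms attenuate.
True-score variance = [21.3²·0.56 + 16.9²·0.74] − 295.175 = 465.418 − 295.175 = 170.242.
Reliability = 170.242 / 444.125 = 0.383.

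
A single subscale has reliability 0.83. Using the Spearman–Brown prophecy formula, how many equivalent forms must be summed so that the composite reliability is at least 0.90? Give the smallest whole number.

2

k ≥ ρ*(1−ρ₁)/(ρ₁(1−ρ*)) = 0.90·0.17 / (0.83·0.10) = 1.843.
Smallest integer k = 2.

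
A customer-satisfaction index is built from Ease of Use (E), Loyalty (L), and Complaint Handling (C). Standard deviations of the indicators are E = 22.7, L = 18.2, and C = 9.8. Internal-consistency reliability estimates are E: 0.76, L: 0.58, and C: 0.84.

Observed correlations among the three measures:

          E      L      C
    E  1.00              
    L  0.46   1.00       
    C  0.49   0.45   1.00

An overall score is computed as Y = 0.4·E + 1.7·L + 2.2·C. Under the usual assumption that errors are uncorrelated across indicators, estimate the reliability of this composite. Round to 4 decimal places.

0.8058

Var(Y) = 0.4²·22.7² + 1.7²·18.2² + 2.2²·9.8² + 2·[0.68·22.7·18.2·0.46 + 0.88·22.7·9.8·0.49 + 3.74·18.2·9.8·0.45] = 1504.56 + 1050.67 = 2555.23.
Under uncorrelated errors the observed covariances equal the true-score covariances, so only the own-variance terms attenuate.
True-score variance = [0.4²·22.7²·0.76 + 1.7²·18.2²·0.58 + 2.2²·9.8²·0.84] + 1050.67 = 1008.34 + 1050.67 = 2059.01.
Reliability = 2059.01 / 2555.23 = 0.8058.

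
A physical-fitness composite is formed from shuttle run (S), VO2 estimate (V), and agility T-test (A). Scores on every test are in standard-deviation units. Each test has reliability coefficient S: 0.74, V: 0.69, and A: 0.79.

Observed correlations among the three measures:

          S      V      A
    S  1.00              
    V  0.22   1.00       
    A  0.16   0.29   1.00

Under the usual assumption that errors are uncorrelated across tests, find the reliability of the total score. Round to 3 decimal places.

Var(S+V+A) = 3 + 2·[0.22 + 0.16 + 0.29] = 3 + 1.34 = 4.34.
Under uncorrelated errors the observed covariances equal the true-score covariances, so only the own-variance terms attenuate.
True-score variance = [0.74 + 0.69 + 0.79] + 1.34 = 2.22 + 1.34 = 3.56.
Reliability = 3.56 / 4.34 = 0.820.

0.820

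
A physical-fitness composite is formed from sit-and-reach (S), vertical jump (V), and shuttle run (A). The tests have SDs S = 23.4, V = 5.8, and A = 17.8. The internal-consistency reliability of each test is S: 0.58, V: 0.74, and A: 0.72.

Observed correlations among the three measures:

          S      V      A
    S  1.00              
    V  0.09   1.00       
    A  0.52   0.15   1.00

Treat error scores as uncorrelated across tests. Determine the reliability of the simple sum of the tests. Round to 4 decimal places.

Var(S+V+A) = 23.4² + 5.8² + 17.8² + 2·[23.4·5.8·0.09 + 23.4·17.8·0.52 + 5.8·17.8·0.15] = 898.04 + 488.582 = 1386.62.
Because errors are independent across components, Cov(Tᵢ,Tⱼ) = Cov(Xᵢ,Xⱼ); the off-diagonal part of the true-score variance is the same as above.
True-score variance = [23.4²·0.58 + 5.8²·0.74 + 17.8²·0.72] + 488.582 = 570.603 + 488.582 = 1059.19.
Reliability = 1059.19 / 1386.62 = 0.7639.

0.7639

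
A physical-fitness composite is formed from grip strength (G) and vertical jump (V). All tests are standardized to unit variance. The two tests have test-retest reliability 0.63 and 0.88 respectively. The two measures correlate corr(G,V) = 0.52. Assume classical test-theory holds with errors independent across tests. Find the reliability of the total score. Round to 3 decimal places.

Var(G+V) = 2 + 2·[0.52] = 2 + 1.04 = 3.04.
Under uncorrelated errors the observed covariances equal the true-score covariances, so only the own-variance terms attenuate.
True-score variance = [0.63 + 0.88] + 1.04 = 1.51 + 1.04 = 2.55.
Reliability = 2.55 / 3.04 = 0.839.

0.839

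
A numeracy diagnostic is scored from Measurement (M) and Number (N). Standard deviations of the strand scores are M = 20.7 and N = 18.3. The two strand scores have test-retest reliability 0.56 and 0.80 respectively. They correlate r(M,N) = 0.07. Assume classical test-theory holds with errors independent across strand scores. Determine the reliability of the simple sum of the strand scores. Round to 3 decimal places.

0.687

Var(M+N) = 20.7² + 18.3² + 2·[20.7·18.3·0.07] = 763.38 + 53.0334 = 816.413.
With uncorrelated errors the cross-covariances are all true-score covariance, so they carry over unchanged; only the diagonal terms shrink to ρᵢσᵢ².
True-score variance = [20.7²·0.56 + 18.3²·0.80] + 53.0334 = 507.866 + 53.0334 = 560.9.
Reliability = 560.9 / 816.413 = 0.687.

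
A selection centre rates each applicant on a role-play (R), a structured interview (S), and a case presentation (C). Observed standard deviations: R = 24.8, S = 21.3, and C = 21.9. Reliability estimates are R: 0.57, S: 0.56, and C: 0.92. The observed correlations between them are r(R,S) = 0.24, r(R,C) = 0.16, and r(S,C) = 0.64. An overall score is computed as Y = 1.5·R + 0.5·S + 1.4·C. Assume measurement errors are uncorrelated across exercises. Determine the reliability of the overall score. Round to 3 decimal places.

Var(Y) = 1.5²·24.8² + 0.5²·21.3² + 1.4²·21.9² + 2·[0.75·24.8·21.3·0.24 + 2.1·24.8·21.9·0.16 + 0.7·21.3·21.9·0.64] = 2437.3 + 973.1 = 3410.4.
Under uncorrelated errors the observed covariances equal the true-score covariances, so only the own-variance terms attenuate.
True-score variance = [1.5²·24.8²·0.57 + 0.5²·21.3²·0.56 + 1.4²·21.9²·0.92] + 973.1 = 1717.14 + 973.1 = 2690.24.
Reliability = 2690.24 / 3410.4 = 0.789.

0.789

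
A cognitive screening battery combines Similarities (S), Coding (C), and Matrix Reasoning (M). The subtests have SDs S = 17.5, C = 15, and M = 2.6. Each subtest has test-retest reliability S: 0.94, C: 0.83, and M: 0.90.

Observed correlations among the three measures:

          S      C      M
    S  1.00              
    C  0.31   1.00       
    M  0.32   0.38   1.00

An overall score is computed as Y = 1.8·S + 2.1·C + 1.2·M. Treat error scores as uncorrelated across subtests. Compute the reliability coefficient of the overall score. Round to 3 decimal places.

0.917

Var(Y) = 1.8²·17.5² + 2.1²·15² + 1.2²·2.6² + 2·[3.78·17.5·15·0.31 + 2.16·17.5·2.6·0.32 + 2.52·15·2.6·0.38] = 1994.23 + 752.787 = 2747.02.
Under uncorrelated errors the observed covariances equal the true-score covariances, so only the own-variance terms attenuate.
True-score variance = [1.8²·17.5²·0.94 + 2.1²·15²·0.83 + 1.2²·2.6²·0.90] + 752.787 = 1765.04 + 752.787 = 2517.83.
Reliability = 2517.83 / 2747.02 = 0.917.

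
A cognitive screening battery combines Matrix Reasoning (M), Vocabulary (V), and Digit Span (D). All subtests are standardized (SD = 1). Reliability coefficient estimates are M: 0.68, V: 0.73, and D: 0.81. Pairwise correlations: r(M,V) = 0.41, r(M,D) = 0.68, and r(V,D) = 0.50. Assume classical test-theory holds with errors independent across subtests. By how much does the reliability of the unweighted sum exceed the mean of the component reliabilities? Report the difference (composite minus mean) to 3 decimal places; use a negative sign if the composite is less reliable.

Var(sum) = 3 + 3.18 = 6.18; true-score variance = 2.22 + 3.18 = 5.4; composite reliability = 0.8738.
Mean component reliability = 0.7400.
Difference = 0.8738 − 0.7400 = 0.134.

0.134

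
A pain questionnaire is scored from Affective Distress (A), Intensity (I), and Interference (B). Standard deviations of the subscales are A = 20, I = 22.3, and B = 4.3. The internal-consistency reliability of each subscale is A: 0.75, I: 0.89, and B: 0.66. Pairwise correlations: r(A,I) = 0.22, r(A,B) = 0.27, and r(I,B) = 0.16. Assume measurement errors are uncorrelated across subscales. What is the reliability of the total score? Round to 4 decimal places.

0.8646

Var(A+I+B) = 20² + 22.3² + 4.3² + 2·[20·22.3·0.22 + 20·4.3·0.27 + 22.3·4.3·0.16] = 915.78 + 273.365 = 1189.14.
With uncorrelated errors the cross-covariances are all true-score covariance, so they carry over unchanged; only the diagonal terms shrink to ρᵢσᵢ².
True-score variance = [20²·0.75 + 22.3²·0.89 + 4.3²·0.66] + 273.365 = 754.792 + 273.365 = 1028.16.
Reliability = 1028.16 / 1189.14 = 0.8646.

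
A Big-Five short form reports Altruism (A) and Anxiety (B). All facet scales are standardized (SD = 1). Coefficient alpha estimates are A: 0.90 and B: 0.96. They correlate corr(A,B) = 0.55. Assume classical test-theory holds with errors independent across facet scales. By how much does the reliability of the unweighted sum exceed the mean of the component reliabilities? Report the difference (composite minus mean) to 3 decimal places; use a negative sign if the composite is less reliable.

Var(sum) = 2 + 1.1 = 3.1; true-score variance = 1.86 + 1.1 = 2.96; composite reliability = 0.9548.
Mean component reliability = 0.9300.
Difference = 0.9548 − 0.9300 = 0.025.

0.025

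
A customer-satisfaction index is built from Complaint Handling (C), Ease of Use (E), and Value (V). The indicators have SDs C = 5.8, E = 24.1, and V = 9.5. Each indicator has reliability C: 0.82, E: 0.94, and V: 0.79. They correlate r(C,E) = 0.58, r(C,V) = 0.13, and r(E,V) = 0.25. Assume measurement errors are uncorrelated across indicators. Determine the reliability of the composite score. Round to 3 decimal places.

Var(C+E+V) = 5.8² + 24.1² + 9.5² + 2·[5.8·24.1·0.58 + 5.8·9.5·0.13 + 24.1·9.5·0.25] = 704.7 + 290.946 = 995.646.
Because errors are independent across components, Cov(Tᵢ,Tⱼ) = Cov(Xᵢ,Xⱼ); the off-diagonal part of the true-score variance is the same as above.
True-score variance = [5.8²·0.82 + 24.1²·0.94 + 9.5²·0.79] + 290.946 = 644.844 + 290.946 = 935.79.
Reliability = 935.79 / 995.646 = 0.940.

0.940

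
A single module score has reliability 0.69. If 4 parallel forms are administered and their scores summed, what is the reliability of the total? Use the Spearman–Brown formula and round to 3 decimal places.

0.899

ρ_k = kρ / (1 + (k−1)ρ) = 4·0.69 / (1 + 3·0.69) = 2.760 / 3.070 = 0.899.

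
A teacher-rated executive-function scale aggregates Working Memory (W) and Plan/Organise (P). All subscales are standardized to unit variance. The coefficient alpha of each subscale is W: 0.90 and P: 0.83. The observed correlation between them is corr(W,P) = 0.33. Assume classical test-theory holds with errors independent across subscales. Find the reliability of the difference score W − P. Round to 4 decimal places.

0.7985

Var(W−P) = 1 + 1 − 2·0.33 = 2 − 0.66 = 1.34.
Under uncorrelated errors the observed covariances equal the true-score covariances, so only the own-variance terms attenuate.
True-score variance = [0.90 + 0.83] − 0.66 = 1.73 − 0.66 = 1.07.
Reliability = 1.07 / 1.34 = 0.7985.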